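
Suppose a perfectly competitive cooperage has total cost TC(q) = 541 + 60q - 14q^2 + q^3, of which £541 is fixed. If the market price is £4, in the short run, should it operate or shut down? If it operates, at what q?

From TC, MC = TC'(q) = 60 - 28q + 3q^2 and AVC = VC/q = 60 - 14q + q^2.
AVC hits its minimum where MC = AVC, at q = 7, giving min AVC = 60 - 14·7 + 7^2 = £11.
Since P = £4 < min AVC = £11, price fails to cover variable cost at any output.
The firm minimizes its loss by shutting down and losing only its fixed cost of £541.

Shut down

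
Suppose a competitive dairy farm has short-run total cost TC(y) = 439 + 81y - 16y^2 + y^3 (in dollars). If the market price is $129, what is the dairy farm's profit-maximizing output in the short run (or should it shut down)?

Produce at y = 12

Strip out fixed cost: VC = 81y - 16y^2 + y^3. Then AVC = 81 - 16y + y^2 and MC = 81 - 32y + 3y^2.
AVC is minimized where dAVC/dy = -16 + 2y = 0, at y = 8; min AVC = 81 - 16·8 + 8^2 = $17.
P = $129 exceeds min AVC = $17, so the firm stays open.
P = MC gives -48 - 32y + 3y^2 = 0, with roots -4/3 and 12. Take the larger (rising MC): y* = 12.
Check: AVC at y = 12 is $33 ≤ P, so revenue covers variable cost.
Profit = P·y − TC = 129·12 − 835 = $713.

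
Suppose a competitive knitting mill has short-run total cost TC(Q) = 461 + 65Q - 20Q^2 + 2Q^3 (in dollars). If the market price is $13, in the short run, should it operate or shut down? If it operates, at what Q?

Strip out fixed cost: VC = 65Q - 20Q^2 + 2Q^3. Then AVC = 65 - 20Q + 2Q^2 and MC = 65 - 40Q + 6Q^2.
The AVC parabola has its vertex at Q = 20/4 = 5, where AVC = 65 - 20·5 + 2·5^2 = $15.
P = $13 lies below min AVC = $15; no output level covers variable cost.
Shutting down limits the loss to fixed cost, $461.

Shut down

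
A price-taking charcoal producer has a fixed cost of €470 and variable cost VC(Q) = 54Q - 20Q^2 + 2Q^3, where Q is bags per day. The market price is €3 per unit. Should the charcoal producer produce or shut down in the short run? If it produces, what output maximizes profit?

Shut down

Variable cost is VC = 54Q - 20Q^2 + 2Q^3, so AVC = VC/Q = 54 - 20Q + 2Q^2 and MC = dTC/dQ = 54 - 40Q + 6Q^2.
The AVC parabola has its vertex at Q = 20/4 = 5, where AVC = 54 - 20·5 + 2·5^2 = €4.
Since P = €3 < min AVC = €4, price fails to cover variable cost at any output.
The firm minimizes its loss by shutting down and losing only its fixed cost of €470.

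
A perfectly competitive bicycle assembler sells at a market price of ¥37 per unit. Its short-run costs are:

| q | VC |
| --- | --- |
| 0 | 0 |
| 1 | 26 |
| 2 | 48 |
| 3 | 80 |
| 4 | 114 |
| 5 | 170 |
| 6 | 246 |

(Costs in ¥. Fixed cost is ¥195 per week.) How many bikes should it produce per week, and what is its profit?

Profit at each row (π = 37q − TC): q=0: -195; q=1: -184; q=2: -169; q=3: -164; q=4: -161; q=5: -180; q=6: -219.
Profit is maximized at q = 4. AVC there is 114/4 = ¥28.50 ≤ P, so producing beats shutting down (which would give -¥195).

q = 4; profit = -¥161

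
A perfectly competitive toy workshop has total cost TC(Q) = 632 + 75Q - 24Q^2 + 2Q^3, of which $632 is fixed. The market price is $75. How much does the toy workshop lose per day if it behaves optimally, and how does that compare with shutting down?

Profit = -$120 at Q = 8

AVC = 75 - 24Q + 2Q^2; min AVC = $3 at Q = 6. Since P = $75 ≥ min AVC, the firm produces.
With MC = 75 - 48Q + 6Q^2, P = MC on the upward-sloping part at Q* = 8.
TR = 75·8 = 600. TC = 632 + 88 = 720. Profit = 600 − 720 = -$120.
By producing, the firm covers all variable cost plus $512 of fixed cost; shutting down would lose the full $632.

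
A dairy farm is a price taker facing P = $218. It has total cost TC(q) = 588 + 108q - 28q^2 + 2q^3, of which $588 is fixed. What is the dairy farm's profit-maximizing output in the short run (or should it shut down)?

Produce at q = 11

From TC, MC = TC'(q) = 108 - 56q + 6q^2 and AVC = VC/q = 108 - 28q + 2q^2.
AVC hits its minimum where MC = AVC, at q = 7, giving min AVC = 108 - 28·7 + 2·7^2 = $10.
P = $218 exceeds min AVC = $10, so the firm stays open.
P = MC gives -110 - 56q + 6q^2 = 0, with roots -5/3 and 11. Take the larger (rising MC): q* = 11.
Check: AVC at q = 11 is $42 ≤ P, so revenue covers variable cost.
Profit = P·q − TC = 218·11 − 1050 = $1348.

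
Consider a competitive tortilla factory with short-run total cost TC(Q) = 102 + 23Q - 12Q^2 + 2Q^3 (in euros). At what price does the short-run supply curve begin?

€5 per unit

The firm shuts down when price falls below the minimum of average variable cost. AVC = VC/Q = 23 - 12Q + 2Q^2.
dAVC/dQ = -12 + 4Q = 0 gives Q = 3. min AVC = 23 - 12·3 + 2·3^2 = 5.
For P < €5 the firm produces nothing.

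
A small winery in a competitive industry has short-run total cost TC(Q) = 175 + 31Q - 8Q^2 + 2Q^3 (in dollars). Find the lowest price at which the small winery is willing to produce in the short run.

$23 per unit

Short-run supply begins at min AVC. From VC = 31Q - 8Q^2 + 2Q^3, AVC = 31 - 8Q + 2Q^2.
dAVC/dQ = -8 + 4Q = 0 gives Q = 2. min AVC = 31 - 8·2 + 2·2^2 = 23.
For P < $23 the firm produces nothing.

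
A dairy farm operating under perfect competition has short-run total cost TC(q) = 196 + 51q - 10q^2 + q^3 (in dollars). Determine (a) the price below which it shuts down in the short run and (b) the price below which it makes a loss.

Shutdown price = $26; break-even price = $58

Shutdown price = min AVC. AVC = 51 - 10q + q^2, with vertex at q = 5 and minimum $26.
ATC = 196/q + 51 - 10q + q^2. Setting dATC/dq = −196/q^2 − 10 + 2q = 0 gives q = 7 (since 2·7^3 − 10·7^2 = 196).
min ATC = 196/7 + 51 − 10·7 + 7^2 = $58. That is the break-even price.
For $26 ≤ P < $58 the firm produces at a loss; below $26 it shuts down.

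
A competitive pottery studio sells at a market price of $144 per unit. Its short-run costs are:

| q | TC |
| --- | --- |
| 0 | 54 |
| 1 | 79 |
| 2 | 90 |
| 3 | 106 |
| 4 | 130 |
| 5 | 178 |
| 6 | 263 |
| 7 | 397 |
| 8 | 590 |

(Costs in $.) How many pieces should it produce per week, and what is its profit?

q = 7; profit = $611

Tabulate TR − TC: q=0: -54; q=1: 65; q=2: 198; q=3: 326; q=4: 446; q=5: 542; q=6: 601; q=7: 611; q=8: 562.
Profit is maximized at q = 7. AVC there is 343/7 = $49 ≤ P, so producing beats shutting down (which would give -$54).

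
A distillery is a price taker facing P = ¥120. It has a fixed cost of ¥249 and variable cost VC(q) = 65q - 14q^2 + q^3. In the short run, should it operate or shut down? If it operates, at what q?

Variable cost is VC = 65q - 14q^2 + q^3, so AVC = VC/q = 65 - 14q + q^2 and MC = dTC/dq = 65 - 28q + 3q^2.
AVC is minimized where dAVC/dq = -14 + 2q = 0, at q = 7; min AVC = 65 - 14·7 + 7^2 = ¥16.
Because ¥120 ≥ ¥16, revenue can cover variable cost; the firm operates.
Solving P = MC: -55 - 28q + 3q^2 = 0 ⇒ q = -5/3 or 11. On the upward-sloping branch, q* = 11.
Check: AVC at q = 11 is ¥32 ≤ P, so revenue covers variable cost.
Profit = P·q − TC = 120·11 − 601 = ¥719.

Produce at q = 11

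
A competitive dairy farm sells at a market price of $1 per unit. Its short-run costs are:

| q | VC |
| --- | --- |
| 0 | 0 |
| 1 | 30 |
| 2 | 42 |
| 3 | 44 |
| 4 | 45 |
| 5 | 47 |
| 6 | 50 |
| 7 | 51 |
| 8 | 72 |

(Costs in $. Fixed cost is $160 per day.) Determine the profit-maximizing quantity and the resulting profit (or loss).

Tabulate TR − TC: q=0: -160; q=1: -189; q=2: -200; q=3: -201; q=4: -201; q=5: -202; q=6: -204; q=7: -204; q=8: -224.
Profit is highest at q = 0. Equivalently, the lowest AVC in the table is 51/7 ≈ $7.29 at q = 7, and P = $1 falls below it — price never covers variable cost, so the firm shuts down and loses only its fixed cost.

q = 0 (shut down); profit = -$160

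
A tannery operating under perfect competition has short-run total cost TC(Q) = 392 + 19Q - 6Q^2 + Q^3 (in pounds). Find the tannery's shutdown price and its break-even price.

Shutdown price = £10; break-even price = £82

Shutdown price = min AVC. AVC = 19 - 6Q + Q^2, with vertex at Q = 3 and minimum £10.
ATC = 392/Q + 19 - 6Q + Q^2. Setting dATC/dQ = −392/Q^2 − 6 + 2Q = 0 gives Q = 7 (since 2·7^3 − 6·7^2 = 392).
min ATC = 392/7 + 19 − 6·7 + 7^2 = £82. That is the break-even price.
Between these two prices the firm operates at a loss; above £82 it earns a profit.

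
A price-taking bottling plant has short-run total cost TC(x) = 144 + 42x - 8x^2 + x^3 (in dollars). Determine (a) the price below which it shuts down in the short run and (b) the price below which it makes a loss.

AVC = 42 - 8x + x^2; minimized at x = 4, giving min AVC = $26. That is the shutdown price.
ATC = 144/x + 42 - 8x + x^2. Setting dATC/dx = −144/x^2 − 8 + 2x = 0 gives x = 6 (since 2·6^3 − 8·6^2 = 144).
min ATC = 144/6 + 42 − 8·6 + 6^2 = $54. That is the break-even price.
For $26 ≤ P < $54 the firm produces at a loss; below $26 it shuts down.

Shutdown price = $26; break-even price = $54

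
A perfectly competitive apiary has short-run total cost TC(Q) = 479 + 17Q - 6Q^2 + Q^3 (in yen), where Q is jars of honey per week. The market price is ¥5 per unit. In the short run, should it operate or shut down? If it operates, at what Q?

Shut down

Variable cost is VC = 17Q - 6Q^2 + Q^3, so AVC = VC/Q = 17 - 6Q + Q^2 and MC = dTC/dQ = 17 - 12Q + 3Q^2.
The AVC parabola has its vertex at Q = 6/2 = 3, where AVC = 17 - 6·3 + 3^2 = ¥8.
P = ¥5 lies below min AVC = ¥8; no output level covers variable cost.
Shutting down limits the loss to fixed cost, ¥479.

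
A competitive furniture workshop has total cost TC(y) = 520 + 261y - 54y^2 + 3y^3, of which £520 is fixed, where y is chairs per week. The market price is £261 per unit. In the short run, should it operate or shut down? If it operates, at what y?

Variable cost is VC = 261y - 54y^2 + 3y^3, so AVC = VC/y = 261 - 54y + 3y^2 and MC = dTC/dy = 261 - 108y + 9y^2.
AVC hits its minimum where MC = AVC, at y = 9, giving min AVC = 261 - 54·9 + 3·9^2 = £18.
Because £261 ≥ £18, revenue can cover variable cost; the firm operates.
Set P = MC: 261 = 261 - 108y + 9y^2 → -108y + 9y^2 = 0. The roots are y = 0 and y = 12; the profit-maximizing output is on the rising part of MC, so y* = 12.
Check: AVC at y = 12 is £45 ≤ P, so revenue covers variable cost.
Profit = P·y − TC = 261·12 − 1060 = £2072.

Produce at y = 12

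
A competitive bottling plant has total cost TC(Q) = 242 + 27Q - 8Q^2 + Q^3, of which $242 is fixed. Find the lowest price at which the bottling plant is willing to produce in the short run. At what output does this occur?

$11 per unit, at Q = 4

The firm shuts down when price falls below the minimum of average variable cost. AVC = VC/Q = 27 - 8Q + Q^2.
dAVC/dQ = -8 + 2Q = 0 gives Q = 4. min AVC = 27 - 8·4 + 4^2 = 11.
The firm shuts down for any P below $11.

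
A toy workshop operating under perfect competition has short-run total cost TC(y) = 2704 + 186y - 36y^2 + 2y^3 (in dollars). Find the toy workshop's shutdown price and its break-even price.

Shutdown price = $24; break-even price = $264

Shutdown price = min AVC. AVC = 186 - 36y + 2y^2, with vertex at y = 9 and minimum $24.
ATC = 2704/y + 186 - 36y + 2y^2. Setting dATC/dy = −2704/y^2 − 36 + 4y = 0 gives y = 13 (since 4·13^3 − 36·13^2 = 2704).
min ATC = 2704/13 + 186 − 36·13 + 2·13^2 = $264. That is the break-even price.
Between these two prices the firm operates at a loss; above $264 it earns a profit.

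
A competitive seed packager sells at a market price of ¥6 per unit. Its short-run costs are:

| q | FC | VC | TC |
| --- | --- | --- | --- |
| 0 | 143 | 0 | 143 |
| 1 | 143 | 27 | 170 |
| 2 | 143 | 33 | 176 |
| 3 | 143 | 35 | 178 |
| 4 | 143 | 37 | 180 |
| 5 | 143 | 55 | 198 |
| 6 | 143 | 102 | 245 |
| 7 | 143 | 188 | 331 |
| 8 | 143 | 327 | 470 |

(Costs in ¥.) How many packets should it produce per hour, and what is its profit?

Compute π = P·q − TC at each output: q=0: -143; q=1: -164; q=2: -164; q=3: -160; q=4: -156; q=5: -168; q=6: -209; q=7: -289; q=8: -422.
Profit is highest at q = 0. Equivalently, the lowest AVC in the table is 37/4 ≈ ¥9.25 at q = 4, and P = ¥6 falls below it — price never covers variable cost, so the firm shuts down and loses only its fixed cost.

q = 0 (shut down); profit = -¥143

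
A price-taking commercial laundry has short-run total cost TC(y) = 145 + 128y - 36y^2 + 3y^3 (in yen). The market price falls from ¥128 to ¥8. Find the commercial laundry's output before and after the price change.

Output falls from 8 to 0 (the firm shuts down)

AVC = 128 - 36y + 3y^2, minimized at y = 6 where min AVC = ¥20. MC = 128 - 72y + 9y^2.
At P = ¥128 ≥ min AVC, set P = MC on the rising branch: y = 8.
At P = ¥8 < min AVC = ¥20, price no longer covers variable cost at any output, so the firm shuts down: y = 0.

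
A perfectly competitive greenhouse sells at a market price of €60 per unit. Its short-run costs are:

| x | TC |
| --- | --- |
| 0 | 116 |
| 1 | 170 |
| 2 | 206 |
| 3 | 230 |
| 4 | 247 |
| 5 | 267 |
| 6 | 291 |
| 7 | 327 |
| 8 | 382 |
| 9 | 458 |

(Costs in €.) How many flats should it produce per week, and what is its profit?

Compute π = P·x − TC at each output: x=0: -116; x=1: -110; x=2: -86; x=3: -50; x=4: -7; x=5: 33; x=6: 69; x=7: 93; x=8: 98; x=9: 82.
Profit is maximized at x = 8. AVC there is 266/8 = €33.25 ≤ P, so producing beats shutting down (which would give -€116).

x = 8; profit = €98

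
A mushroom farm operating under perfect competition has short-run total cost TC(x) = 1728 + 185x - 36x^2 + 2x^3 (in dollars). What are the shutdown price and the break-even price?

Shutdown price = $23; break-even price = $185

AVC = 185 - 36x + 2x^2; minimized at x = 9, giving min AVC = $23. That is the shutdown price.
ATC = 1728/x + 185 - 36x + 2x^2. Setting dATC/dx = −1728/x^2 − 36 + 4x = 0 gives x = 12 (since 4·12^3 − 36·12^2 = 1728).
min ATC = 1728/12 + 185 − 36·12 + 2·12^2 = $185. That is the break-even price.
For $23 ≤ P < $185 the firm produces at a loss; below $23 it shuts down.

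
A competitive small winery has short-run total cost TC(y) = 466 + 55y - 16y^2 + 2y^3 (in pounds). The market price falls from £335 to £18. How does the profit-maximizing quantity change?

AVC = 55 - 16y + 2y^2, minimized at y = 4 where min AVC = £23. MC = 55 - 32y + 6y^2.
At P = £335 ≥ min AVC, set P = MC on the rising branch: y = 10.
At P = £18 < min AVC = £23, price no longer covers variable cost at any output, so the firm shuts down: y = 0.

Output falls from 10 to 0 (the firm shuts down)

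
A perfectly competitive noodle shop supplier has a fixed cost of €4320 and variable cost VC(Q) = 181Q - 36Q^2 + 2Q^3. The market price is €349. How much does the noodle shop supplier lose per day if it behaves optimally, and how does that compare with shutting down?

AVC = 181 - 36Q + 2Q^2 has its minimum €19 at Q = 9; price €349 clears that bar, so the firm operates.
MC = 181 - 72Q + 6Q^2. Setting P = MC and taking the root on the rising branch gives Q* = 14.
TR = 349·14 = 4886. TC = 4320 + 966 = 5286. Profit = 4886 − 5286 = -€400.
That loss of €400 beats the €4320 the firm would lose by shutting down; producing recovers €3920 of fixed cost.

Profit = -€400 at Q = 14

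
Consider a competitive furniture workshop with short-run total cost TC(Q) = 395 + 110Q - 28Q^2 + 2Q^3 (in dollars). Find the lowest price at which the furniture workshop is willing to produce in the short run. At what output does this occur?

$12 per unit, at Q = 7

The shutdown price is the minimum of AVC. VC = 110Q - 28Q^2 + 2Q^3, so AVC = 110 - 28Q + 2Q^2.
At the minimum of AVC, MC = AVC. MC = 110 - 56Q + 6Q^2; setting MC = AVC gives 4Q^2 - 28Q = 0, so Q = 7. min AVC = 12.
For P < $12 the firm produces nothing.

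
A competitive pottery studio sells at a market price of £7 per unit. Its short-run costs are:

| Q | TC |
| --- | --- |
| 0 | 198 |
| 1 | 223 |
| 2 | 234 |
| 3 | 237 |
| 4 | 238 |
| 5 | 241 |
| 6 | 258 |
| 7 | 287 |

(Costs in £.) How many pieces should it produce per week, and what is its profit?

Q = 0 (shut down); profit = -£198

Profit at each row (π = 7Q − TC): Q=0: -198; Q=1: -216; Q=2: -220; Q=3: -216; Q=4: -210; Q=5: -206; Q=6: -216; Q=7: -238.
Profit is highest at Q = 0. Equivalently, the lowest AVC in the table is 43/5 ≈ £8.60 at Q = 5, and P = £7 falls below it — price never covers variable cost, so the firm shuts down and loses only its fixed cost.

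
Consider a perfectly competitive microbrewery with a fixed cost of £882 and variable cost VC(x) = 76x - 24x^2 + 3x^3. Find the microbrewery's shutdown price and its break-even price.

Shutdown price = £28; break-even price = £181

AVC = 76 - 24x + 3x^2; minimized at x = 4, giving min AVC = £28. That is the shutdown price.
ATC = 882/x + 76 - 24x + 3x^2. Setting dATC/dx = −882/x^2 − 24 + 6x = 0 gives x = 7 (since 6·7^3 − 24·7^2 = 882).
min ATC = 882/7 + 76 − 24·7 + 3·7^2 = £181. That is the break-even price.
Between these two prices the firm operates at a loss; above £181 it earns a profit.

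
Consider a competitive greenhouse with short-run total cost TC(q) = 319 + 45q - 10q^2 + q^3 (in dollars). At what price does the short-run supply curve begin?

The firm shuts down when price falls below the minimum of average variable cost. AVC = VC/q = 45 - 10q + q^2.
At the minimum of AVC, MC = AVC. MC = 45 - 20q + 3q^2; setting MC = AVC gives 2q^2 - 10q = 0, so q = 5. min AVC = 20.
The firm shuts down for any P below $20.

$20 per unit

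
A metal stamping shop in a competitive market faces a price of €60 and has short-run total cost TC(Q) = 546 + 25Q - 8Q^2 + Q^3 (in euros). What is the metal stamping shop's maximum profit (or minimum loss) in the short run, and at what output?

Profit = -€252 at Q = 7

AVC = 25 - 8Q + Q^2; min AVC = €9 at Q = 4. Since P = €60 ≥ min AVC, the firm produces.
With MC = 25 - 16Q + 3Q^2, P = MC on the upward-sloping part at Q* = 7.
TR = 60·7 = 420. TC = 546 + 126 = 672. Profit = 420 − 672 = -€252.
Shutting down would mean losing the fixed cost of €546, so operating at a loss of €252 is better by €294.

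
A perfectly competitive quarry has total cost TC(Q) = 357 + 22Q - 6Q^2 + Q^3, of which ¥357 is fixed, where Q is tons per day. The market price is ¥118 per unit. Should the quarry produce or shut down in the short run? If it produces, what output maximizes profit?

Produce at Q = 8

From TC, MC = TC'(Q) = 22 - 12Q + 3Q^2 and AVC = VC/Q = 22 - 6Q + Q^2.
AVC is minimized where dAVC/dQ = -6 + 2Q = 0, at Q = 3; min AVC = 22 - 6·3 + 3^2 = ¥13.
P = ¥118 exceeds min AVC = ¥13, so the firm stays open.
Set P = MC: 118 = 22 - 12Q + 3Q^2 → -96 - 12Q + 3Q^2 = 0. The roots are Q = -4 and Q = 8; the profit-maximizing output is on the rising part of MC, so Q* = 8.
Check: AVC at Q = 8 is ¥38 ≤ P, so revenue covers variable cost.
Profit = P·Q − TC = 118·8 − 661 = ¥283.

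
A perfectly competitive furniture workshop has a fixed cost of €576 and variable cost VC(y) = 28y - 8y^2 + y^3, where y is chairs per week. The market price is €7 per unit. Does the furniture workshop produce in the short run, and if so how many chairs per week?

Shut down

From TC, MC = TC'(y) = 28 - 16y + 3y^2 and AVC = VC/y = 28 - 8y + y^2.
AVC is minimized where dAVC/dy = -8 + 2y = 0, at y = 4; min AVC = 28 - 8·4 + 4^2 = €12.
Since P = €7 < min AVC = €12, price fails to cover variable cost at any output.
Shutting down limits the loss to fixed cost, €576.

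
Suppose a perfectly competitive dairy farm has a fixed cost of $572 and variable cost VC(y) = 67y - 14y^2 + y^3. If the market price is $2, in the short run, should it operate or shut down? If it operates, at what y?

Shut down

From TC, MC = TC'(y) = 67 - 28y + 3y^2 and AVC = VC/y = 67 - 14y + y^2.
The AVC parabola has its vertex at y = 14/2 = 7, where AVC = 67 - 14·7 + 7^2 = $18.
P = $2 lies below min AVC = $18; no output level covers variable cost.
The firm minimizes its loss by shutting down and losing only its fixed cost of $572.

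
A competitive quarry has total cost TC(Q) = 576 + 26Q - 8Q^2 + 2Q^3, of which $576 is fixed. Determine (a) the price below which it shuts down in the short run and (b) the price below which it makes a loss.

Shutdown price = min AVC. AVC = 26 - 8Q + 2Q^2, with vertex at Q = 2 and minimum $18.
ATC = 576/Q + 26 - 8Q + 2Q^2. Setting dATC/dQ = −576/Q^2 − 8 + 4Q = 0 gives Q = 6 (since 4·6^3 − 8·6^2 = 576).
min ATC = 576/6 + 26 − 8·6 + 2·6^2 = $146. That is the break-even price.
For $18 ≤ P < $146 the firm produces at a loss; below $18 it shuts down.

Shutdown price = $18; break-even price = $146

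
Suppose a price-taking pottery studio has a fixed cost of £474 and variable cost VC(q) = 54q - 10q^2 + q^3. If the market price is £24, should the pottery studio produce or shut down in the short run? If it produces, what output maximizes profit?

From TC, MC = TC'(q) = 54 - 20q + 3q^2 and AVC = VC/q = 54 - 10q + q^2.
AVC hits its minimum where MC = AVC, at q = 5, giving min AVC = 54 - 10·5 + 5^2 = £29.
With P < min AVC (£24 < £29), every unit sold adds to the loss.
Shutting down limits the loss to fixed cost, £474.

Shut down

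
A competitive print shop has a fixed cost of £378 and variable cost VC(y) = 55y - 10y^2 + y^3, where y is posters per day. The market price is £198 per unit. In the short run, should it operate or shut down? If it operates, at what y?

From TC, MC = TC'(y) = 55 - 20y + 3y^2 and AVC = VC/y = 55 - 10y + y^2.
AVC hits its minimum where MC = AVC, at y = 5, giving min AVC = 55 - 10·5 + 5^2 = £30.
Because £198 ≥ £30, revenue can cover variable cost; the firm operates.
Solving P = MC: -143 - 20y + 3y^2 = 0 ⇒ y = -13/3 or 11. On the upward-sloping branch, y* = 11.
Check: AVC at y = 11 is £66 ≤ P, so revenue covers variable cost.
Profit = P·y − TC = 198·11 − 1104 = £1074.

Produce at y = 11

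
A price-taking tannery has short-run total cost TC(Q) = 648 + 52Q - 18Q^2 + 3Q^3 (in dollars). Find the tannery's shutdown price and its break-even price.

AVC = 52 - 18Q + 3Q^2; minimized at Q = 3, giving min AVC = $25. That is the shutdown price.
ATC = 648/Q + 52 - 18Q + 3Q^2. Setting dATC/dQ = −648/Q^2 − 18 + 6Q = 0 gives Q = 6 (since 6·6^3 − 18·6^2 = 648).
min ATC = 648/6 + 52 − 18·6 + 3·6^2 = $160. That is the break-even price.
Between these two prices the firm operates at a loss; above $160 it earns a profit.

Shutdown price = $25; break-even price = $160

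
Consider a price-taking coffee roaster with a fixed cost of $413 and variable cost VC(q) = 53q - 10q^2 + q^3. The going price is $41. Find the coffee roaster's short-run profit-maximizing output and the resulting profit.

Profit = -$341 at q = 6

AVC = 53 - 10q + q^2 has its minimum $28 at q = 5; price $41 clears that bar, so the firm operates.
MC = 53 - 20q + 3q^2. Setting P = MC and taking the root on the rising branch gives q* = 6.
TR = 41·6 = 246. TC = 413 + 174 = 587. Profit = 246 − 587 = -$341.
That loss of $341 beats the $413 the firm would lose by shutting down; producing recovers $72 of fixed cost.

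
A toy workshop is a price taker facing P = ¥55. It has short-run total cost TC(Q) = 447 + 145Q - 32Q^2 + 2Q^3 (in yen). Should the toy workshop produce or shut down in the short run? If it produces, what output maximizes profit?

Produce at Q = 9

Strip out fixed cost: VC = 145Q - 32Q^2 + 2Q^3. Then AVC = 145 - 32Q + 2Q^2 and MC = 145 - 64Q + 6Q^2.
AVC is minimized where dAVC/dQ = -32 + 4Q = 0, at Q = 8; min AVC = 145 - 32·8 + 2·8^2 = ¥17.
Because ¥55 ≥ ¥17, revenue can cover variable cost; the firm operates.
P = MC gives 90 - 64Q + 6Q^2 = 0, with roots 5/3 and 9. Take the larger (rising MC): Q* = 9.
Check: AVC at Q = 9 is ¥19 ≤ P, so revenue covers variable cost.
Profit = P·Q − TC = 55·9 − 618 = -¥123, a loss, but smaller than the ¥447 fixed cost the firm would lose by shutting down.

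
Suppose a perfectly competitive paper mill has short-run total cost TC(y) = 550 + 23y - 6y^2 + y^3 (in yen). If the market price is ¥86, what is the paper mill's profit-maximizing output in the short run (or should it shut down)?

Produce at y = 7

Variable cost is VC = 23y - 6y^2 + y^3, so AVC = VC/y = 23 - 6y + y^2 and MC = dTC/dy = 23 - 12y + 3y^2.
AVC hits its minimum where MC = AVC, at y = 3, giving min AVC = 23 - 6·3 + 3^2 = ¥14.
Because ¥86 ≥ ¥14, revenue can cover variable cost; the firm operates.
Set P = MC: 86 = 23 - 12y + 3y^2 → -63 - 12y + 3y^2 = 0. The roots are y = -3 and y = 7; the profit-maximizing output is on the rising part of MC, so y* = 7.
Check: AVC at y = 7 is ¥30 ≤ P, so revenue covers variable cost.
Profit = P·y − TC = 86·7 − 760 = -¥158, a loss, but smaller than the ¥550 fixed cost the firm would lose by shutting down.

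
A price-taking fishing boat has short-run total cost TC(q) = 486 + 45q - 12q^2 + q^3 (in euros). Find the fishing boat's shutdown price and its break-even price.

AVC = 45 - 12q + q^2; minimized at q = 6, giving min AVC = €9. That is the shutdown price.
ATC = 486/q + 45 - 12q + q^2. Setting dATC/dq = −486/q^2 − 12 + 2q = 0 gives q = 9 (since 2·9^3 − 12·9^2 = 486).
min ATC = 486/9 + 45 − 12·9 + 9^2 = €72. That is the break-even price.
For €9 ≤ P < €72 the firm produces at a loss; below €9 it shuts down.

Shutdown price = €9; break-even price = €72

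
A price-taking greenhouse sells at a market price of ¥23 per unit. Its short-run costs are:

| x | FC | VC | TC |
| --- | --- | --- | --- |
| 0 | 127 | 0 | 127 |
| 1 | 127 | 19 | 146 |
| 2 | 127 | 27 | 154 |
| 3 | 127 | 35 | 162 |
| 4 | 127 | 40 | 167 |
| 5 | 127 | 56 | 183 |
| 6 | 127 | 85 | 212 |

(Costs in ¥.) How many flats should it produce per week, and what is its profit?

x = 5; profit = -¥68

Profit at each row (π = 23x − TC): x=0: -127; x=1: -123; x=2: -108; x=3: -93; x=4: -75; x=5: -68; x=6: -74.
Profit is maximized at x = 5. AVC there is 56/5 = ¥11.20 ≤ P, so producing beats shutting down (which would give -¥127).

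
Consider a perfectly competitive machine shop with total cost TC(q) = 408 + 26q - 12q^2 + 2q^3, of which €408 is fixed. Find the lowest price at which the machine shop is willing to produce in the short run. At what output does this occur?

The firm shuts down when price falls below the minimum of average variable cost. AVC = VC/q = 26 - 12q + 2q^2.
dAVC/dq = -12 + 4q = 0 gives q = 3. min AVC = 26 - 12·3 + 2·3^2 = 8.
For P < €8 the firm produces nothing.

€8 per unit, at q = 3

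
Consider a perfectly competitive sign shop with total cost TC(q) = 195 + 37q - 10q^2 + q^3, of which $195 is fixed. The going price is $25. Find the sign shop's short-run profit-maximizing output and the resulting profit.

Profit = -$123 at q = 6

AVC = 37 - 10q + q^2 has its minimum $12 at q = 5; price $25 clears that bar, so the firm operates.
With MC = 37 - 20q + 3q^2, P = MC on the upward-sloping part at q* = 6.
TR = 25·6 = 150. TC = 195 + 78 = 273. Profit = 150 − 273 = -$123.
By producing, the firm covers all variable cost plus $72 of fixed cost; shutting down would lose the full $195.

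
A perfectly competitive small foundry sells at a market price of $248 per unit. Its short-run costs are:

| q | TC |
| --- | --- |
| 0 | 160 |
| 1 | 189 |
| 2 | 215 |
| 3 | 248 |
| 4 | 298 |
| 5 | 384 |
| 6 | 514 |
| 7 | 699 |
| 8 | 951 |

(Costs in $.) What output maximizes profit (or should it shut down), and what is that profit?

q = 7; profit = $1037

Compute π = P·q − TC at each output: q=0: -160; q=1: 59; q=2: 281; q=3: 496; q=4: 694; q=5: 856; q=6: 974; q=7: 1037; q=8: 1033.
Profit is maximized at q = 7. AVC there is 539/7 = $77 ≤ P, so producing beats shutting down (which would give -$160).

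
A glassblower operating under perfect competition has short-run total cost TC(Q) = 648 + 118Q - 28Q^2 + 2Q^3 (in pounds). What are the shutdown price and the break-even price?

Shutdown price = £20; break-even price = £100

Shutdown price = min AVC. AVC = 118 - 28Q + 2Q^2, with vertex at Q = 7 and minimum £20.
ATC = 648/Q + 118 - 28Q + 2Q^2. Setting dATC/dQ = −648/Q^2 − 28 + 4Q = 0 gives Q = 9 (since 4·9^3 − 28·9^2 = 648).
min ATC = 648/9 + 118 − 28·9 + 2·9^2 = £100. That is the break-even price.
For £20 ≤ P < £100 the firm produces at a loss; below £20 it shuts down.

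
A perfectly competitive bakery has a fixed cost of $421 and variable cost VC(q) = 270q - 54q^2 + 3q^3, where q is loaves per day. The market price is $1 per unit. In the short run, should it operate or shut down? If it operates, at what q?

Strip out fixed cost: VC = 270q - 54q^2 + 3q^3. Then AVC = 270 - 54q + 3q^2 and MC = 270 - 108q + 9q^2.
AVC is minimized where dAVC/dq = -54 + 6q = 0, at q = 9; min AVC = 270 - 54·9 + 3·9^2 = $27.
Since P = $1 < min AVC = $27, price fails to cover variable cost at any output.
Shutting down limits the loss to fixed cost, $421.

Shut down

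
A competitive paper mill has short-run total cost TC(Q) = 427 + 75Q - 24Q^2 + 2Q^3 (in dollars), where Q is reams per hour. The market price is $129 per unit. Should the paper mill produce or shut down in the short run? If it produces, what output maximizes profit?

Produce at Q = 9

Strip out fixed cost: VC = 75Q - 24Q^2 + 2Q^3. Then AVC = 75 - 24Q + 2Q^2 and MC = 75 - 48Q + 6Q^2.
AVC hits its minimum where MC = AVC, at Q = 6, giving min AVC = 75 - 24·6 + 2·6^2 = $3.
P = $129 exceeds min AVC = $3, so the firm stays open.
Set P = MC: 129 = 75 - 48Q + 6Q^2 → -54 - 48Q + 6Q^2 = 0. The roots are Q = -1 and Q = 9; the profit-maximizing output is on the rising part of MC, so Q* = 9.
Check: AVC at Q = 9 is $21 ≤ P, so revenue covers variable cost.
Profit = P·Q − TC = 129·9 − 616 = $545.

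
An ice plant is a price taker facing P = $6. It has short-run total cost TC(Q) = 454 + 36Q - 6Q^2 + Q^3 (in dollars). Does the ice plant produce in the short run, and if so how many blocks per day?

Strip out fixed cost: VC = 36Q - 6Q^2 + Q^3. Then AVC = 36 - 6Q + Q^2 and MC = 36 - 12Q + 3Q^2.
AVC is minimized where dAVC/dQ = -6 + 2Q = 0, at Q = 3; min AVC = 36 - 6·3 + 3^2 = $27.
With P < min AVC ($6 < $27), every unit sold adds to the loss.
Shutting down limits the loss to fixed cost, $454.

Shut down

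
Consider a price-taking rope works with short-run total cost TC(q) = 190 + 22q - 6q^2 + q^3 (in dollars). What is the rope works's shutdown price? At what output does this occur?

$13 per unit, at q = 3

Short-run supply begins at min AVC. From VC = 22q - 6q^2 + q^3, AVC = 22 - 6q + q^2.
dAVC/dq = -6 + 2q = 0 gives q = 3. min AVC = 22 - 6·3 + 3^2 = 13.
For P < $13 the firm produces nothing.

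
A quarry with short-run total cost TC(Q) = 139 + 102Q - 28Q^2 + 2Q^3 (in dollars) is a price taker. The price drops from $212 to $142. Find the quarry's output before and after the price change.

AVC = 102 - 28Q + 2Q^2, minimized at Q = 7 where min AVC = $4. MC = 102 - 56Q + 6Q^2.
At P = $212 ≥ min AVC, set P = MC on the rising branch: Q = 11.
At P = $142 ≥ min AVC, set P = MC: Q = 10. The firm stays open but cuts output.

Output falls from 11 to 10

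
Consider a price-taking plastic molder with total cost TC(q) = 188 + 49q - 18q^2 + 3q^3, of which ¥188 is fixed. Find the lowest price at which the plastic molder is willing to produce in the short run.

¥22 per unit

Short-run supply begins at min AVC. From VC = 49q - 18q^2 + 3q^3, AVC = 49 - 18q + 3q^2.
dAVC/dq = -18 + 6q = 0 gives q = 3. min AVC = 49 - 18·3 + 3·3^2 = 22.
For P < ¥22 the firm produces nothing.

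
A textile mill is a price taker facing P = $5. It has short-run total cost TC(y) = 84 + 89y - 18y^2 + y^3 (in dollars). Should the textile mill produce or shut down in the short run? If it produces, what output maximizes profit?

Shut down

Variable cost is VC = 89y - 18y^2 + y^3, so AVC = VC/y = 89 - 18y + y^2 and MC = dTC/dy = 89 - 36y + 3y^2.
AVC hits its minimum where MC = AVC, at y = 9, giving min AVC = 89 - 18·9 + 9^2 = $8.
P = $5 lies below min AVC = $8; no output level covers variable cost.
Best response: produce nothing and absorb the $84 fixed cost.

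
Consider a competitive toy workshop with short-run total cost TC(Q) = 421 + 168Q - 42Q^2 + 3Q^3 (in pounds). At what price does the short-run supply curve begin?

£21 per unit

The firm shuts down when price falls below the minimum of average variable cost. AVC = VC/Q = 168 - 42Q + 3Q^2.
At the minimum of AVC, MC = AVC. MC = 168 - 84Q + 9Q^2; setting MC = AVC gives 6Q^2 - 42Q = 0, so Q = 7. min AVC = 21.
The firm shuts down for any P below £21.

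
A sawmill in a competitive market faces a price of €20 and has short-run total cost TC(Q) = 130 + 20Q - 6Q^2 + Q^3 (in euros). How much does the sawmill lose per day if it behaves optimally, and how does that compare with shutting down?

AVC = 20 - 6Q + Q^2 has its minimum €11 at Q = 3; price €20 clears that bar, so the firm operates.
MC = 20 - 12Q + 3Q^2. Setting P = MC and taking the root on the rising branch gives Q* = 4.
TR = 20·4 = 80. TC = 130 + 48 = 178. Profit = 80 − 178 = -€98.
That loss of €98 beats the €130 the firm would lose by shutting down; producing recovers €32 of fixed cost.

Profit = -€98 at Q = 4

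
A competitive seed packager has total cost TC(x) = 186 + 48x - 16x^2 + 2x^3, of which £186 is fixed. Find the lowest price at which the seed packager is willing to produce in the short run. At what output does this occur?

£16 per unit, at x = 4

The firm shuts down when price falls below the minimum of average variable cost. AVC = VC/x = 48 - 16x + 2x^2.
dAVC/dx = -16 + 4x = 0 gives x = 4. min AVC = 48 - 16·4 + 2·4^2 = 16.
For P < £16 the firm produces nothing.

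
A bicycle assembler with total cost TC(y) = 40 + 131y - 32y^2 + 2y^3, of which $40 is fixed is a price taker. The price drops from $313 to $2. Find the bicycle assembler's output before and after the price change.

Output falls from 13 to 0 (the firm shuts down)

AVC = 131 - 32y + 2y^2, minimized at y = 8 where min AVC = $3. MC = 131 - 64y + 6y^2.
With P = $313 above the shutdown price, P = MC gives y = 13.
At P = $2 < min AVC = $3, price no longer covers variable cost at any output, so the firm shuts down: y = 0.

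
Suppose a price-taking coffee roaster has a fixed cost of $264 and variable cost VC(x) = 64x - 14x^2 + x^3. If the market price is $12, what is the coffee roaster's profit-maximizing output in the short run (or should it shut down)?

Strip out fixed cost: VC = 64x - 14x^2 + x^3. Then AVC = 64 - 14x + x^2 and MC = 64 - 28x + 3x^2.
AVC hits its minimum where MC = AVC, at x = 7, giving min AVC = 64 - 14·7 + 7^2 = $15.
P = $12 lies below min AVC = $15; no output level covers variable cost.
The firm minimizes its loss by shutting down and losing only its fixed cost of $264.

Shut down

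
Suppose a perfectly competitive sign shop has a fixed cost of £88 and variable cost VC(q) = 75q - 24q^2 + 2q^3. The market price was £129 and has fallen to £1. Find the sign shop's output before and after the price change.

Output falls from 9 to 0 (the firm shuts down)

AVC = 75 - 24q + 2q^2, minimized at q = 6 where min AVC = £3. MC = 75 - 48q + 6q^2.
At P = £129 ≥ min AVC, set P = MC on the rising branch: q = 9.
At P = £1 < min AVC = £3, price no longer covers variable cost at any output, so the firm shuts down: q = 0.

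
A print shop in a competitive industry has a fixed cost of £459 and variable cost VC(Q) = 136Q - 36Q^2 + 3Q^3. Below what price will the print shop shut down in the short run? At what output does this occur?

The firm shuts down when price falls below the minimum of average variable cost. AVC = VC/Q = 136 - 36Q + 3Q^2.
dAVC/dQ = -36 + 6Q = 0 gives Q = 6. min AVC = 136 - 36·6 + 3·6^2 = 28.
For P < £28 the firm produces nothing.

£28 per unit, at Q = 6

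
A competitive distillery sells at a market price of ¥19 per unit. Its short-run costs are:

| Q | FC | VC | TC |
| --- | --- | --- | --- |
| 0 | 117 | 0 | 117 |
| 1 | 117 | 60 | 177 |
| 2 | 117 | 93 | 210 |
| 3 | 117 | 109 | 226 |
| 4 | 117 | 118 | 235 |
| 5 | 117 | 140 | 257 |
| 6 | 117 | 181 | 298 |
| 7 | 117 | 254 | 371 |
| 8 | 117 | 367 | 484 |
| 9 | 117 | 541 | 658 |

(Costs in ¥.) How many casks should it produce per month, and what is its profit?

Q = 0 (shut down); profit = -¥117

Tabulate TR − TC: Q=0: -117; Q=1: -158; Q=2: -172; Q=3: -169; Q=4: -159; Q=5: -162; Q=6: -184; Q=7: -238; Q=8: -332; Q=9: -487.
Profit is highest at Q = 0. Equivalently, the lowest AVC in the table is 140/5 ≈ ¥28 at Q = 5, and P = ¥19 falls below it — price never covers variable cost, so the firm shuts down and loses only its fixed cost.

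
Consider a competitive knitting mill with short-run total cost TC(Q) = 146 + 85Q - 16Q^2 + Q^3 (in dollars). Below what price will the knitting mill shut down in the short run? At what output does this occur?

$21 per unit, at Q = 8

Short-run supply begins at min AVC. From VC = 85Q - 16Q^2 + Q^3, AVC = 85 - 16Q + Q^2.
dAVC/dQ = -16 + 2Q = 0 gives Q = 8. min AVC = 85 - 16·8 + 8^2 = 21.
For P < $21 the firm produces nothing.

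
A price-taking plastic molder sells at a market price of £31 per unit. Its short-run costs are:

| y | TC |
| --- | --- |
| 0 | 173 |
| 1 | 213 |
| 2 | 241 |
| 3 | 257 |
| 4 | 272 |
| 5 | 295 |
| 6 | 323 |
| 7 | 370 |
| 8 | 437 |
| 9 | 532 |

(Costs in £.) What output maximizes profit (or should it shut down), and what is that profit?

y = 6; profit = -£137

Profit at each row (π = 31y − TC): y=0: -173; y=1: -182; y=2: -179; y=3: -164; y=4: -148; y=5: -140; y=6: -137; y=7: -153; y=8: -189; y=9: -253.
Profit is maximized at y = 6. AVC there is 150/6 = £25 ≤ P, so producing beats shutting down (which would give -£173).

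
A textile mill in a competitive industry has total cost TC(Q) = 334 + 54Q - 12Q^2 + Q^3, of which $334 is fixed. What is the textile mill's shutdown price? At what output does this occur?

$18 per unit, at Q = 6

Short-run supply begins at min AVC. From VC = 54Q - 12Q^2 + Q^3, AVC = 54 - 12Q + Q^2.
dAVC/dQ = -12 + 2Q = 0 gives Q = 6. min AVC = 54 - 12·6 + 6^2 = 18.
The firm shuts down for any P below $18.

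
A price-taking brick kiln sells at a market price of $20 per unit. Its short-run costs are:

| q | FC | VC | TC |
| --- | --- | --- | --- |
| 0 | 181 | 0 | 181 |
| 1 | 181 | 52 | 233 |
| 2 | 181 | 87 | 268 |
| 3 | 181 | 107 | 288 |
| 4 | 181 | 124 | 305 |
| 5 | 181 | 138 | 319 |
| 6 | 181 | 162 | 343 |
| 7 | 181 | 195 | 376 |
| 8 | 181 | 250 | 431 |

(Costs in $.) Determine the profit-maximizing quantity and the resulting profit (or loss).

q = 0 (shut down); profit = -$181

Profit at each row (π = 20q − TC): q=0: -181; q=1: -213; q=2: -228; q=3: -228; q=4: -225; q=5: -219; q=6: -223; q=7: -236; q=8: -271.
Profit is highest at q = 0. Equivalently, the lowest AVC in the table is 162/6 ≈ $27 at q = 6, and P = $20 falls below it — price never covers variable cost, so the firm shuts down and loses only its fixed cost.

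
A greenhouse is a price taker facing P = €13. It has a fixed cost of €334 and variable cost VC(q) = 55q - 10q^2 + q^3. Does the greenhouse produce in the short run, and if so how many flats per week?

Shut down

From TC, MC = TC'(q) = 55 - 20q + 3q^2 and AVC = VC/q = 55 - 10q + q^2.
AVC hits its minimum where MC = AVC, at q = 5, giving min AVC = 55 - 10·5 + 5^2 = €30.
Since P = €13 < min AVC = €30, price fails to cover variable cost at any output.
Best response: produce nothing and absorb the €334 fixed cost.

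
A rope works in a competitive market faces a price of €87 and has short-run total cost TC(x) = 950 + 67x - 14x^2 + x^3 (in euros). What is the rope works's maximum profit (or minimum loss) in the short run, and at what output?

AVC = 67 - 14x + x^2; min AVC = €18 at x = 7. Since P = €87 ≥ min AVC, the firm produces.
MC = 67 - 28x + 3x^2. Setting P = MC and taking the root on the rising branch gives x* = 10.
TR = 87·10 = 870. TC = 950 + 270 = 1220. Profit = 870 − 1220 = -€350.
Shutting down would mean losing the fixed cost of €950, so operating at a loss of €350 is better by €600.

Profit = -€350 at x = 10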